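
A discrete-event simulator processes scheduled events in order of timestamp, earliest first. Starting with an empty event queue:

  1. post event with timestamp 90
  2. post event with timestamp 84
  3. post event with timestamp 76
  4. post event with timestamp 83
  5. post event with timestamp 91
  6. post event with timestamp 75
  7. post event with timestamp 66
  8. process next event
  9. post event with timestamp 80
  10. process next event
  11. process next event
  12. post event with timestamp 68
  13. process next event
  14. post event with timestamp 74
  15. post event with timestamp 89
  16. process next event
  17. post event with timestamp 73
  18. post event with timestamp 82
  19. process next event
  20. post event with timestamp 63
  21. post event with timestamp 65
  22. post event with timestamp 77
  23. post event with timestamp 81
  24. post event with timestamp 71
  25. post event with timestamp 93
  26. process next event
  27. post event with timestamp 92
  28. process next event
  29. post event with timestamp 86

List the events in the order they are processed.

[66, 75, 76, 68, 74, 73, 63, 65]

insert 90 → {90}
insert 84 → {84, 90}
insert 76 → {76, 84, 90}
insert 83 → {76, 83, 84, 90}
insert 91 → {76, 83, 84, 90, 91}
insert 75 → {75, 76, 83, 84, 90, 91}
insert 66 → {66, 75, 76, 83, 84, 90, 91}
process next event → 66; now {75, 76, 83, 84, 90, 91}
insert 80 → {75, 76, 80, 83, 84, 90, 91}
process next event → 75; now {76, 80, 83, 84, 90, 91}
process next event → 76; now {80, 83, 84, 90, 91}
insert 68 → {68, 80, 83, 84, 90, 91}
process next event → 68; now {80, 83, 84, 90, 91}
insert 74 → {74, 80, 83, 84, 90, 91}
insert 89 → {74, 80, 83, 84, 89, 90, 91}
process next event → 74; now {80, 83, 84, 89, 90, 91}
insert 73 → {73, 80, 83, 84, 89, 90, 91}
insert 82 → {73, 80, 82, 83, 84, 89, 90, 91}
process next event → 73; now {80, 82, 83, 84, 89, 90, 91}
insert 63 → {63, 80, 82, 83, 84, 89, 90, 91}
insert 65 → {63, 65, 80, 82, 83, 84, 89, 90, 91}
insert 77 → {63, 65, 77, 80, 82, 83, 84, 89, 90, 91}
insert 81 → {63, 65, 77, 80, 81, 82, 83, 84, 89, 90, 91}
insert 71 → {63, 65, 71, 77, 80, 81, 82, 83, 84, 89, 90, 91}
insert 93 → {63, 65, 71, 77, 80, 81, 82, 83, 84, 89, 90, 91, 93}
process next event → 63; now {65, 71, 77, 80, 81, 82, 83, 84, 89, 90, 91, 93}
insert 92 → {65, 71, 77, 80, 81, 82, 83, 84, 89, 90, 91, 92, 93}
process next event → 65; now {71, 77, 80, 81, 82, 83, 84, 89, 90, 91, 92, 93}
insert 86 → {71, 77, 80, 81, 82, 83, 84, 86, 89, 90, 91, 92, 93}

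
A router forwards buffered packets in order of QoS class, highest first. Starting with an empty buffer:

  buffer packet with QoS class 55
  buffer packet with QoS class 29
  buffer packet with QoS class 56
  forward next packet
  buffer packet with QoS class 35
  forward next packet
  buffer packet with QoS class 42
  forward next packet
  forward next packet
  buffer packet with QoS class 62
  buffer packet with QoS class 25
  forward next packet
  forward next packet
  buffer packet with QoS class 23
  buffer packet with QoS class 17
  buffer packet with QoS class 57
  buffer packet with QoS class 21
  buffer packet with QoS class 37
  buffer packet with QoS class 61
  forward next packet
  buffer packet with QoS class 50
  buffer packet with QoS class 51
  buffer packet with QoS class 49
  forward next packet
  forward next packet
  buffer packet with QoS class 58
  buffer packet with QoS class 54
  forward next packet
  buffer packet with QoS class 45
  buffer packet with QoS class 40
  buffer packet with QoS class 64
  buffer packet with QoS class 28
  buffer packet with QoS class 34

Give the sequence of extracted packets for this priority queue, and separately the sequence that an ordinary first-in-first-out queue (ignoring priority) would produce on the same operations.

insert 55 → {55}
insert 29 → {55, 29}
insert 56 → {56, 55, 29}
forward next packet → 56; now {55, 29}
insert 35 → {55, 35, 29}
forward next packet → 55; now {35, 29}
insert 42 → {42, 35, 29}
forward next packet → 42; now {35, 29}
forward next packet → 35; now {29}
insert 62 → {62, 29}
insert 25 → {62, 29, 25}
forward next packet → 62; now {29, 25}
forward next packet → 29; now {25}
insert 23 → {25, 23}
insert 17 → {25, 23, 17}
insert 57 → {57, 25, 23, 17}
insert 21 → {57, 25, 23, 21, 17}
insert 37 → {57, 37, 25, 23, 21, 17}
insert 61 → {61, 57, 37, 25, 23, 21, 17}
forward next packet → 61; now {57, 37, 25, 23, 21, 17}
insert 50 → {57, 50, 37, 25, 23, 21, 17}
insert 51 → {57, 51, 50, 37, 25, 23, 21, 17}
insert 49 → {57, 51, 50, 49, 37, 25, 23, 21, 17}
forward next packet → 57; now {51, 50, 49, 37, 25, 23, 21, 17}
forward next packet → 51; now {50, 49, 37, 25, 23, 21, 17}
insert 58 → {58, 50, 49, 37, 25, 23, 21, 17}
insert 54 → {58, 54, 50, 49, 37, 25, 23, 21, 17}
forward next packet → 58; now {54, 50, 49, 37, 25, 23, 21, 17}
insert 45 → {54, 50, 49, 45, 37, 25, 23, 21, 17}
insert 40 → {54, 50, 49, 45, 40, 37, 25, 23, 21, 17}
insert 64 → {64, 54, 50, 49, 45, 40, 37, 25, 23, 21, 17}
insert 28 → {64, 54, 50, 49, 45, 40, 37, 28, 25, 23, 21, 17}
insert 34 → {64, 54, 50, 49, 45, 40, 37, 34, 28, 25, 23, 21, 17}

priority queue: 56 → 55 → 42 → 35 → 62 → 29 → 61 → 57 → 51 → 58; FIFO queue: [55, 29, 56, 35, 42, 62, 25, 23, 17, 57]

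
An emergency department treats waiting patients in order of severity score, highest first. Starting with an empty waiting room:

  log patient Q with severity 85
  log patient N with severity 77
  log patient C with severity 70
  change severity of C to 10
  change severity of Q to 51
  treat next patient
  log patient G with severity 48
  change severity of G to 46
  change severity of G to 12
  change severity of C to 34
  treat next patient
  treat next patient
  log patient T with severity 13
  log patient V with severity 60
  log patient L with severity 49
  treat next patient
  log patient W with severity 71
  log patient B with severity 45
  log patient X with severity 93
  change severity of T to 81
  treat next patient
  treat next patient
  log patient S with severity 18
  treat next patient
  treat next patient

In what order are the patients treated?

N, Q, C, V, X, T, W, L

add Q (severity 85) → {Q:85}
add N (severity 77) → {Q:85, N:77}
add C (severity 70) → {Q:85, N:77, C:70}
update C to severity 10 → {Q:85, N:77, C:10}
update Q to severity 51 → {N:77, Q:51, C:10}
treat next patient → N; now {Q:51, C:10}
add G (severity 48) → {Q:51, G:48, C:10}
update G to severity 46 → {Q:51, G:46, C:10}
update G to severity 12 → {Q:51, G:12, C:10}
update C to severity 34 → {Q:51, C:34, G:12}
treat next patient → Q; now {C:34, G:12}
treat next patient → C; now {G:12}
add T (severity 13) → {T:13, G:12}
add V (severity 60) → {V:60, T:13, G:12}
add L (severity 49) → {V:60, L:49, T:13, G:12}
treat next patient → V; now {L:49, T:13, G:12}
add W (severity 71) → {W:71, L:49, T:13, G:12}
add B (severity 45) → {W:71, L:49, B:45, T:13, G:12}
add X (severity 93) → {X:93, W:71, L:49, B:45, T:13, G:12}
update T to severity 81 → {X:93, T:81, W:71, L:49, B:45, G:12}
treat next patient → X; now {T:81, W:71, L:49, B:45, G:12}
treat next patient → T; now {W:71, L:49, B:45, G:12}
add S (severity 18) → {W:71, L:49, B:45, S:18, G:12}
treat next patient → W; now {L:49, B:45, S:18, G:12}
treat next patient → L; now {B:45, S:18, G:12}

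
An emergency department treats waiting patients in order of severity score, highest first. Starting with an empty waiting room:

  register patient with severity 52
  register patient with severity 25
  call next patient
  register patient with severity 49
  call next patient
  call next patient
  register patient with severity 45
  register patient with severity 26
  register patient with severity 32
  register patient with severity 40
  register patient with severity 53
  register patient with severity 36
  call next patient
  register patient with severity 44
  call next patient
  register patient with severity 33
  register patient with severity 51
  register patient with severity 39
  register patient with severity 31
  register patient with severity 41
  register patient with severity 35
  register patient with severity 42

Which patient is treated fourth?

insert 52 → {52}
insert 25 → {52, 25}
call next patient → 52; now {25}
insert 49 → {49, 25}
call next patient → 49; now {25}
call next patient → 25; now {}
insert 45 → {45}
insert 26 → {45, 26}
insert 32 → {45, 32, 26}
insert 40 → {45, 40, 32, 26}
insert 53 → {53, 45, 40, 32, 26}
insert 36 → {53, 45, 40, 36, 32, 26}
call next patient → 53; now {45, 40, 36, 32, 26}
insert 44 → {45, 44, 40, 36, 32, 26}
call next patient → 45; now {44, 40, 36, 32, 26}
insert 33 → {44, 40, 36, 33, 32, 26}
insert 51 → {51, 44, 40, 36, 33, 32, 26}
insert 39 → {51, 44, 40, 39, 36, 33, 32, 26}
insert 31 → {51, 44, 40, 39, 36, 33, 32, 31, 26}
insert 41 → {51, 44, 41, 40, 39, 36, 33, 32, 31, 26}
insert 35 → {51, 44, 41, 40, 39, 36, 35, 33, 32, 31, 26}
insert 42 → {51, 44, 42, 41, 40, 39, 36, 35, 33, 32, 31, 26}

53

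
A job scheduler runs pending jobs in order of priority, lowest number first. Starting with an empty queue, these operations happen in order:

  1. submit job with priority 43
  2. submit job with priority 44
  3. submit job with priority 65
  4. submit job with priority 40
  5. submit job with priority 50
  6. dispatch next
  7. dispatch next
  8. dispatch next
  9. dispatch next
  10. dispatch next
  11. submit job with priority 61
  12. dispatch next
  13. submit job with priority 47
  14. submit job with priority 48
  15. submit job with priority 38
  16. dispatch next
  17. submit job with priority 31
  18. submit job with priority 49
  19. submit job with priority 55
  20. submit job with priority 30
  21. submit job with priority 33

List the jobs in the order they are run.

insert 43 → {43}
insert 44 → {43, 44}
insert 65 → {43, 44, 65}
insert 40 → {40, 43, 44, 65}
insert 50 → {40, 43, 44, 50, 65}
dispatch next → 40; now {43, 44, 50, 65}
dispatch next → 43; now {44, 50, 65}
dispatch next → 44; now {50, 65}
dispatch next → 50; now {65}
dispatch next → 65; now {}
insert 61 → {61}
dispatch next → 61; now {}
insert 47 → {47}
insert 48 → {47, 48}
insert 38 → {38, 47, 48}
dispatch next → 38; now {47, 48}
insert 31 → {31, 47, 48}
insert 49 → {31, 47, 48, 49}
insert 55 → {31, 47, 48, 49, 55}
insert 30 → {30, 31, 47, 48, 49, 55}
insert 33 → {30, 31, 33, 47, 48, 49, 55}

40 → 43 → 44 → 50 → 65 → 61 → 38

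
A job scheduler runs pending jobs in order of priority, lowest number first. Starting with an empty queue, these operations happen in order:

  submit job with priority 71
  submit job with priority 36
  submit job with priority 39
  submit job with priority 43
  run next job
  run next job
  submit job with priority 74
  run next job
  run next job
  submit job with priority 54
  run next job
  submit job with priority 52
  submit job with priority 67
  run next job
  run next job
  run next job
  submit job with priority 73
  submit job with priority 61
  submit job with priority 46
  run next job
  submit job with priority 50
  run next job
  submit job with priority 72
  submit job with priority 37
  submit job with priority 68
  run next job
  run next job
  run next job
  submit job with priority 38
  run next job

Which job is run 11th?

insert 71 → {71}
insert 36 → {36, 71}
insert 39 → {36, 39, 71}
insert 43 → {36, 39, 43, 71}
run next job → 36; now {39, 43, 71}
run next job → 39; now {43, 71}
insert 74 → {43, 71, 74}
run next job → 43; now {71, 74}
run next job → 71; now {74}
insert 54 → {54, 74}
run next job → 54; now {74}
insert 52 → {52, 74}
insert 67 → {52, 67, 74}
run next job → 52; now {67, 74}
run next job → 67; now {74}
run next job → 74; now {}
insert 73 → {73}
insert 61 → {61, 73}
insert 46 → {46, 61, 73}
run next job → 46; now {61, 73}
insert 50 → {50, 61, 73}
run next job → 50; now {61, 73}
insert 72 → {61, 72, 73}
insert 37 → {37, 61, 72, 73}
insert 68 → {37, 61, 68, 72, 73}
run next job → 37; now {61, 68, 72, 73}
run next job → 61; now {68, 72, 73}
run next job → 68; now {72, 73}
insert 38 → {38, 72, 73}
run next job → 38; now {72, 73}

37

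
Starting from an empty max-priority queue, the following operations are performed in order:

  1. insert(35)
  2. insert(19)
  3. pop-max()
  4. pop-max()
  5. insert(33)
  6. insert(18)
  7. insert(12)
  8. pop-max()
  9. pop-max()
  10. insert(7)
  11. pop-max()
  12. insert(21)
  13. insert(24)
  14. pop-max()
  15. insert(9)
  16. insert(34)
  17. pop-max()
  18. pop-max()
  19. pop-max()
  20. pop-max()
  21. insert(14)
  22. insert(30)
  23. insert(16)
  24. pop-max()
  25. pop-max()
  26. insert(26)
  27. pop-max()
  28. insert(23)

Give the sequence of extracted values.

35, 19, 33, 18, 12, 24, 34, 21, 9, 7, 30, 16, 26

insert 35 → {35}
insert 19 → {35, 19}
pop-max → 35; now {19}
pop-max → 19; now {}
insert 33 → {33}
insert 18 → {33, 18}
insert 12 → {33, 18, 12}
pop-max → 33; now {18, 12}
pop-max → 18; now {12}
insert 7 → {12, 7}
pop-max → 12; now {7}
insert 21 → {21, 7}
insert 24 → {24, 21, 7}
pop-max → 24; now {21, 7}
insert 9 → {21, 9, 7}
insert 34 → {34, 21, 9, 7}
pop-max → 34; now {21, 9, 7}
pop-max → 21; now {9, 7}
pop-max → 9; now {7}
pop-max → 7; now {}
insert 14 → {14}
insert 30 → {30, 14}
insert 16 → {30, 16, 14}
pop-max → 30; now {16, 14}
pop-max → 16; now {14}
insert 26 → {26, 14}
pop-max → 26; now {14}
insert 23 → {23, 14}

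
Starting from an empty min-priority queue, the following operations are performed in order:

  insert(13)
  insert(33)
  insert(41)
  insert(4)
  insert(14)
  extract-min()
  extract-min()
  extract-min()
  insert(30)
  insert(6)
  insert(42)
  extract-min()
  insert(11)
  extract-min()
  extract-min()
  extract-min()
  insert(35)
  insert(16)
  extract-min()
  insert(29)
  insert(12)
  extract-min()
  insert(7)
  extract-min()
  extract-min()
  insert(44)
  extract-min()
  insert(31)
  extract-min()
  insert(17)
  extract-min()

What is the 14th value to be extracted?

insert 13 → {13}
insert 33 → {13, 33}
insert 41 → {13, 33, 41}
insert 4 → {4, 13, 33, 41}
insert 14 → {4, 13, 14, 33, 41}
extract-min → 4; now {13, 14, 33, 41}
extract-min → 13; now {14, 33, 41}
extract-min → 14; now {33, 41}
insert 30 → {30, 33, 41}
insert 6 → {6, 30, 33, 41}
insert 42 → {6, 30, 33, 41, 42}
extract-min → 6; now {30, 33, 41, 42}
insert 11 → {11, 30, 33, 41, 42}
extract-min → 11; now {30, 33, 41, 42}
extract-min → 30; now {33, 41, 42}
extract-min → 33; now {41, 42}
insert 35 → {35, 41, 42}
insert 16 → {16, 35, 41, 42}
extract-min → 16; now {35, 41, 42}
insert 29 → {29, 35, 41, 42}
insert 12 → {12, 29, 35, 41, 42}
extract-min → 12; now {29, 35, 41, 42}
insert 7 → {7, 29, 35, 41, 42}
extract-min → 7; now {29, 35, 41, 42}
extract-min → 29; now {35, 41, 42}
insert 44 → {35, 41, 42, 44}
extract-min → 35; now {41, 42, 44}
insert 31 → {31, 41, 42, 44}
extract-min → 31; now {41, 42, 44}
insert 17 → {17, 41, 42, 44}
extract-min → 17; now {41, 42, 44}

17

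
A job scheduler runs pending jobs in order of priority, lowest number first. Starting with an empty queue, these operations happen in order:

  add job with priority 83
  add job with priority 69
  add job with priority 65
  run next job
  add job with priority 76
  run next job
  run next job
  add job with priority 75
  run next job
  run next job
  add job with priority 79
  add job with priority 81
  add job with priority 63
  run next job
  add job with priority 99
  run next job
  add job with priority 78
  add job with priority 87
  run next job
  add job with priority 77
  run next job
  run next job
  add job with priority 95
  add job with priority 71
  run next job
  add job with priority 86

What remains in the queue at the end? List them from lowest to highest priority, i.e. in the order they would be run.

[86, 87, 95, 99]

insert 83 → {83}
insert 69 → {69, 83}
insert 65 → {65, 69, 83}
run next job → 65; now {69, 83}
insert 76 → {69, 76, 83}
run next job → 69; now {76, 83}
run next job → 76; now {83}
insert 75 → {75, 83}
run next job → 75; now {83}
run next job → 83; now {}
insert 79 → {79}
insert 81 → {79, 81}
insert 63 → {63, 79, 81}
run next job → 63; now {79, 81}
insert 99 → {79, 81, 99}
run next job → 79; now {81, 99}
insert 78 → {78, 81, 99}
insert 87 → {78, 81, 87, 99}
run next job → 78; now {81, 87, 99}
insert 77 → {77, 81, 87, 99}
run next job → 77; now {81, 87, 99}
run next job → 81; now {87, 99}
insert 95 → {87, 95, 99}
insert 71 → {71, 87, 95, 99}
run next job → 71; now {87, 95, 99}
insert 86 → {86, 87, 95, 99}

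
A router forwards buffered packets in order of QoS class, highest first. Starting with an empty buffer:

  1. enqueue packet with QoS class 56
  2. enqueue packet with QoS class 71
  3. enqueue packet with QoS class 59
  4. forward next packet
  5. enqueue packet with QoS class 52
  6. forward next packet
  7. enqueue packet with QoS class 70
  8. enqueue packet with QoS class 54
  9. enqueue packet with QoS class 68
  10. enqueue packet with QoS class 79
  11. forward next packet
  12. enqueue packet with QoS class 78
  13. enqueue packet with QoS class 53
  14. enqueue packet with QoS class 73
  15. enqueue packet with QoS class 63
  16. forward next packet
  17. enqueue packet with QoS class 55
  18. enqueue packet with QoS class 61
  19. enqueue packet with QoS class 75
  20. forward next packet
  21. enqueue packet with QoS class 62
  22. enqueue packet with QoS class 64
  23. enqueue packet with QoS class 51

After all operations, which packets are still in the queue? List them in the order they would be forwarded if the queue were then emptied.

73 → 70 → 68 → 64 → 63 → 62 → 61 → 56 → 55 → 54 → 53 → 52 → 51

insert 56 → {56}
insert 71 → {71, 56}
insert 59 → {71, 59, 56}
forward next packet → 71; now {59, 56}
insert 52 → {59, 56, 52}
forward next packet → 59; now {56, 52}
insert 70 → {70, 56, 52}
insert 54 → {70, 56, 54, 52}
insert 68 → {70, 68, 56, 54, 52}
insert 79 → {79, 70, 68, 56, 54, 52}
forward next packet → 79; now {70, 68, 56, 54, 52}
insert 78 → {78, 70, 68, 56, 54, 52}
insert 53 → {78, 70, 68, 56, 54, 53, 52}
insert 73 → {78, 73, 70, 68, 56, 54, 53, 52}
insert 63 → {78, 73, 70, 68, 63, 56, 54, 53, 52}
forward next packet → 78; now {73, 70, 68, 63, 56, 54, 53, 52}
insert 55 → {73, 70, 68, 63, 56, 55, 54, 53, 52}
insert 61 → {73, 70, 68, 63, 61, 56, 55, 54, 53, 52}
insert 75 → {75, 73, 70, 68, 63, 61, 56, 55, 54, 53, 52}
forward next packet → 75; now {73, 70, 68, 63, 61, 56, 55, 54, 53, 52}
insert 62 → {73, 70, 68, 63, 62, 61, 56, 55, 54, 53, 52}
insert 64 → {73, 70, 68, 64, 63, 62, 61, 56, 55, 54, 53, 52}
insert 51 → {73, 70, 68, 64, 63, 62, 61, 56, 55, 54, 53, 52, 51}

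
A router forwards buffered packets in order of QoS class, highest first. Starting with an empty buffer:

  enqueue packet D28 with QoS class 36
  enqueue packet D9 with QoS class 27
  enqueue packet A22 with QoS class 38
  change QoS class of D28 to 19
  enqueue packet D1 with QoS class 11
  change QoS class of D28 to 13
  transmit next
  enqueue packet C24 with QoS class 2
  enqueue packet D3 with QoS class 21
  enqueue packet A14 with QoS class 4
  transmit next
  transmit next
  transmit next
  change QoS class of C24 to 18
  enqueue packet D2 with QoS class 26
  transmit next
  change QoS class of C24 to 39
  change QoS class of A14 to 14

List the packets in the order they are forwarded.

A22, D9, D3, D28, D2

add D28 (QoS class 36) → {D28:36}
add D9 (QoS class 27) → {D28:36, D9:27}
add A22 (QoS class 38) → {A22:38, D28:36, D9:27}
update D28 to QoS class 19 → {A22:38, D9:27, D28:19}
add D1 (QoS class 11) → {A22:38, D9:27, D28:19, D1:11}
update D28 to QoS class 13 → {A22:38, D9:27, D28:13, D1:11}
transmit next → A22; now {D9:27, D28:13, D1:11}
add C24 (QoS class 2) → {D9:27, D28:13, D1:11, C24:2}
add D3 (QoS class 21) → {D9:27, D3:21, D28:13, D1:11, C24:2}
add A14 (QoS class 4) → {D9:27, D3:21, D28:13, D1:11, A14:4, C24:2}
transmit next → D9; now {D3:21, D28:13, D1:11, A14:4, C24:2}
transmit next → D3; now {D28:13, D1:11, A14:4, C24:2}
transmit next → D28; now {D1:11, A14:4, C24:2}
update C24 to QoS class 18 → {C24:18, D1:11, A14:4}
add D2 (QoS class 26) → {D2:26, C24:18, D1:11, A14:4}
transmit next → D2; now {C24:18, D1:11, A14:4}
update C24 to QoS class 39 → {C24:39, D1:11, A14:4}
update A14 to QoS class 14 → {C24:39, A14:14, D1:11}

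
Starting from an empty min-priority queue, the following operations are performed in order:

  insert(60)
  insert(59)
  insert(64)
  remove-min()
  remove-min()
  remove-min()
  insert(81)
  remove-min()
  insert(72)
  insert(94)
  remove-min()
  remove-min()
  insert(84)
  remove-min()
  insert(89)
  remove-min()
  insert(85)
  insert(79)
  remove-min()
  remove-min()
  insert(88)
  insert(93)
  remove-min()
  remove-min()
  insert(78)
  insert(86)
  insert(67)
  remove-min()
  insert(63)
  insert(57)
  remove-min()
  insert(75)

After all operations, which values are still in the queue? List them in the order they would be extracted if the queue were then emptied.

insert 60 → {60}
insert 59 → {59, 60}
insert 64 → {59, 60, 64}
remove-min → 59; now {60, 64}
remove-min → 60; now {64}
remove-min → 64; now {}
insert 81 → {81}
remove-min → 81; now {}
insert 72 → {72}
insert 94 → {72, 94}
remove-min → 72; now {94}
remove-min → 94; now {}
insert 84 → {84}
remove-min → 84; now {}
insert 89 → {89}
remove-min → 89; now {}
insert 85 → {85}
insert 79 → {79, 85}
remove-min → 79; now {85}
remove-min → 85; now {}
insert 88 → {88}
insert 93 → {88, 93}
remove-min → 88; now {93}
remove-min → 93; now {}
insert 78 → {78}
insert 86 → {78, 86}
insert 67 → {67, 78, 86}
remove-min → 67; now {78, 86}
insert 63 → {63, 78, 86}
insert 57 → {57, 63, 78, 86}
remove-min → 57; now {63, 78, 86}
insert 75 → {63, 75, 78, 86}

[63, 75, 78, 86]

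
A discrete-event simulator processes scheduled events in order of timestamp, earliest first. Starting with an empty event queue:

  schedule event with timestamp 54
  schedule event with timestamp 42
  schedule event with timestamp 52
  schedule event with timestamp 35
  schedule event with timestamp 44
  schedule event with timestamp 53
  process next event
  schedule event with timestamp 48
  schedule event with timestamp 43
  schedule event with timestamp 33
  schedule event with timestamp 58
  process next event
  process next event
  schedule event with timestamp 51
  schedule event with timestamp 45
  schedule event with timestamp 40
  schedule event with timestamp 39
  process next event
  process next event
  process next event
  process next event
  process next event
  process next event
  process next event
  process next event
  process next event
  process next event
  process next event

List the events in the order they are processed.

35, 33, 42, 39, 40, 43, 44, 45, 48, 51, 52, 53, 54, 58

insert 54 → {54}
insert 42 → {42, 54}
insert 52 → {42, 52, 54}
insert 35 → {35, 42, 52, 54}
insert 44 → {35, 42, 44, 52, 54}
insert 53 → {35, 42, 44, 52, 53, 54}
process next event → 35; now {42, 44, 52, 53, 54}
insert 48 → {42, 44, 48, 52, 53, 54}
insert 43 → {42, 43, 44, 48, 52, 53, 54}
insert 33 → {33, 42, 43, 44, 48, 52, 53, 54}
insert 58 → {33, 42, 43, 44, 48, 52, 53, 54, 58}
process next event → 33; now {42, 43, 44, 48, 52, 53, 54, 58}
process next event → 42; now {43, 44, 48, 52, 53, 54, 58}
insert 51 → {43, 44, 48, 51, 52, 53, 54, 58}
insert 45 → {43, 44, 45, 48, 51, 52, 53, 54, 58}
insert 40 → {40, 43, 44, 45, 48, 51, 52, 53, 54, 58}
insert 39 → {39, 40, 43, 44, 45, 48, 51, 52, 53, 54, 58}
process next event → 39; now {40, 43, 44, 45, 48, 51, 52, 53, 54, 58}
process next event → 40; now {43, 44, 45, 48, 51, 52, 53, 54, 58}
process next event → 43; now {44, 45, 48, 51, 52, 53, 54, 58}
process next event → 44; now {45, 48, 51, 52, 53, 54, 58}
process next event → 45; now {48, 51, 52, 53, 54, 58}
process next event → 48; now {51, 52, 53, 54, 58}
process next event → 51; now {52, 53, 54, 58}
process next event → 52; now {53, 54, 58}
process next event → 53; now {54, 58}
process next event → 54; now {58}
process next event → 58; now {}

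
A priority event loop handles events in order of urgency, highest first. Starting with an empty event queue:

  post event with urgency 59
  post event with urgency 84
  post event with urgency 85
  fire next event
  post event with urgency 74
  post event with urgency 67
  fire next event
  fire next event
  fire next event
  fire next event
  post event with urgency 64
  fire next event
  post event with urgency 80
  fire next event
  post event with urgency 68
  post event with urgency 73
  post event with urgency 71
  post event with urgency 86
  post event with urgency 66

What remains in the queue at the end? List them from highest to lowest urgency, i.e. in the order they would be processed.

insert 59 → {59}
insert 84 → {84, 59}
insert 85 → {85, 84, 59}
fire next event → 85; now {84, 59}
insert 74 → {84, 74, 59}
insert 67 → {84, 74, 67, 59}
fire next event → 84; now {74, 67, 59}
fire next event → 74; now {67, 59}
fire next event → 67; now {59}
fire next event → 59; now {}
insert 64 → {64}
fire next event → 64; now {}
insert 80 → {80}
fire next event → 80; now {}
insert 68 → {68}
insert 73 → {73, 68}
insert 71 → {73, 71, 68}
insert 86 → {86, 73, 71, 68}
insert 66 → {86, 73, 71, 68, 66}

[86, 73, 71, 68, 66]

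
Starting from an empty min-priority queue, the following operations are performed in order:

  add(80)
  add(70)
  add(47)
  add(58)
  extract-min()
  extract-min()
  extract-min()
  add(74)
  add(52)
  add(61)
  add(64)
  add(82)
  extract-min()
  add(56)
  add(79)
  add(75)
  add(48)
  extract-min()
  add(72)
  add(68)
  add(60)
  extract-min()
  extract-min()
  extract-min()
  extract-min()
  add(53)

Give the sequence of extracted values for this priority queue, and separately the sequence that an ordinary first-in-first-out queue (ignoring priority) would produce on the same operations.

insert 80 → {80}
insert 70 → {70, 80}
insert 47 → {47, 70, 80}
insert 58 → {47, 58, 70, 80}
extract-min → 47; now {58, 70, 80}
extract-min → 58; now {70, 80}
extract-min → 70; now {80}
insert 74 → {74, 80}
insert 52 → {52, 74, 80}
insert 61 → {52, 61, 74, 80}
insert 64 → {52, 61, 64, 74, 80}
insert 82 → {52, 61, 64, 74, 80, 82}
extract-min → 52; now {61, 64, 74, 80, 82}
insert 56 → {56, 61, 64, 74, 80, 82}
insert 79 → {56, 61, 64, 74, 79, 80, 82}
insert 75 → {56, 61, 64, 74, 75, 79, 80, 82}
insert 48 → {48, 56, 61, 64, 74, 75, 79, 80, 82}
extract-min → 48; now {56, 61, 64, 74, 75, 79, 80, 82}
insert 72 → {56, 61, 64, 72, 74, 75, 79, 80, 82}
insert 68 → {56, 61, 64, 68, 72, 74, 75, 79, 80, 82}
insert 60 → {56, 60, 61, 64, 68, 72, 74, 75, 79, 80, 82}
extract-min → 56; now {60, 61, 64, 68, 72, 74, 75, 79, 80, 82}
extract-min → 60; now {61, 64, 68, 72, 74, 75, 79, 80, 82}
extract-min → 61; now {64, 68, 72, 74, 75, 79, 80, 82}
extract-min → 64; now {68, 72, 74, 75, 79, 80, 82}
insert 53 → {53, 68, 72, 74, 75, 79, 80, 82}

priority queue: [47, 58, 70, 52, 48, 56, 60, 61, 64]; FIFO queue: [80, 70, 47, 58, 74, 52, 61, 64, 82]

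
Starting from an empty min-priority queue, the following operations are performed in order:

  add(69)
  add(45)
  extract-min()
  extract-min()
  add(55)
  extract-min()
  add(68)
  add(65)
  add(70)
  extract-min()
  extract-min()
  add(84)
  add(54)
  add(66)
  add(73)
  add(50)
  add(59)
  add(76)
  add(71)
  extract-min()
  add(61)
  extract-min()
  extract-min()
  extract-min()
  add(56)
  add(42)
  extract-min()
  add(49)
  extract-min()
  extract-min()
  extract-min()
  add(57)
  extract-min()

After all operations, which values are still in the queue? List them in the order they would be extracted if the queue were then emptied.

70 → 71 → 73 → 76 → 84

insert 69 → {69}
insert 45 → {45, 69}
extract-min → 45; now {69}
extract-min → 69; now {}
insert 55 → {55}
extract-min → 55; now {}
insert 68 → {68}
insert 65 → {65, 68}
insert 70 → {65, 68, 70}
extract-min → 65; now {68, 70}
extract-min → 68; now {70}
insert 84 → {70, 84}
insert 54 → {54, 70, 84}
insert 66 → {54, 66, 70, 84}
insert 73 → {54, 66, 70, 73, 84}
insert 50 → {50, 54, 66, 70, 73, 84}
insert 59 → {50, 54, 59, 66, 70, 73, 84}
insert 76 → {50, 54, 59, 66, 70, 73, 76, 84}
insert 71 → {50, 54, 59, 66, 70, 71, 73, 76, 84}
extract-min → 50; now {54, 59, 66, 70, 71, 73, 76, 84}
insert 61 → {54, 59, 61, 66, 70, 71, 73, 76, 84}
extract-min → 54; now {59, 61, 66, 70, 71, 73, 76, 84}
extract-min → 59; now {61, 66, 70, 71, 73, 76, 84}
extract-min → 61; now {66, 70, 71, 73, 76, 84}
insert 56 → {56, 66, 70, 71, 73, 76, 84}
insert 42 → {42, 56, 66, 70, 71, 73, 76, 84}
extract-min → 42; now {56, 66, 70, 71, 73, 76, 84}
insert 49 → {49, 56, 66, 70, 71, 73, 76, 84}
extract-min → 49; now {56, 66, 70, 71, 73, 76, 84}
extract-min → 56; now {66, 70, 71, 73, 76, 84}
extract-min → 66; now {70, 71, 73, 76, 84}
insert 57 → {57, 70, 71, 73, 76, 84}
extract-min → 57; now {70, 71, 73, 76, 84}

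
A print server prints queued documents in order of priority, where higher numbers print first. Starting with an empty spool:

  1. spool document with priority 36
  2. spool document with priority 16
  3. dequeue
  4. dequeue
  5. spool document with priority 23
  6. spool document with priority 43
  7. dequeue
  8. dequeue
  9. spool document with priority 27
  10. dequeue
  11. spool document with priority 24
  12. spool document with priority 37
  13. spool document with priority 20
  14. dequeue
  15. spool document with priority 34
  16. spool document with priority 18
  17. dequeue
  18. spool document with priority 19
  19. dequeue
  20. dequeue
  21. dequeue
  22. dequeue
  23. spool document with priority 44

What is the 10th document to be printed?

19

insert 36 → {36}
insert 16 → {36, 16}
dequeue → 36; now {16}
dequeue → 16; now {}
insert 23 → {23}
insert 43 → {43, 23}
dequeue → 43; now {23}
dequeue → 23; now {}
insert 27 → {27}
dequeue → 27; now {}
insert 24 → {24}
insert 37 → {37, 24}
insert 20 → {37, 24, 20}
dequeue → 37; now {24, 20}
insert 34 → {34, 24, 20}
insert 18 → {34, 24, 20, 18}
dequeue → 34; now {24, 20, 18}
insert 19 → {24, 20, 19, 18}
dequeue → 24; now {20, 19, 18}
dequeue → 20; now {19, 18}
dequeue → 19; now {18}
dequeue → 18; now {}
insert 44 → {44}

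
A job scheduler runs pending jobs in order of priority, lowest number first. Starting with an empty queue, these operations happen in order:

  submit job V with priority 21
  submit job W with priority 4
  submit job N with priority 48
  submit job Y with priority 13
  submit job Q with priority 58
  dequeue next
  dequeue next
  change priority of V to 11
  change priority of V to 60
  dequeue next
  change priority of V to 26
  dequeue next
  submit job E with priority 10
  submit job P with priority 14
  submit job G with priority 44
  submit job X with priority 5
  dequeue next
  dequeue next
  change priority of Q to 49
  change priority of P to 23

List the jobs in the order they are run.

add V (priority 21) → {V:21}
add W (priority 4) → {W:4, V:21}
add N (priority 48) → {W:4, V:21, N:48}
add Y (priority 13) → {W:4, Y:13, V:21, N:48}
add Q (priority 58) → {W:4, Y:13, V:21, N:48, Q:58}
dequeue next → W; now {Y:13, V:21, N:48, Q:58}
dequeue next → Y; now {V:21, N:48, Q:58}
update V to priority 11 → {V:11, N:48, Q:58}
update V to priority 60 → {N:48, Q:58, V:60}
dequeue next → N; now {Q:58, V:60}
update V to priority 26 → {V:26, Q:58}
dequeue next → V; now {Q:58}
add E (priority 10) → {E:10, Q:58}
add P (priority 14) → {E:10, P:14, Q:58}
add G (priority 44) → {E:10, P:14, G:44, Q:58}
add X (priority 5) → {X:5, E:10, P:14, G:44, Q:58}
dequeue next → X; now {E:10, P:14, G:44, Q:58}
dequeue next → E; now {P:14, G:44, Q:58}
update Q to priority 49 → {P:14, G:44, Q:49}
update P to priority 23 → {P:23, G:44, Q:49}

[W, Y, N, V, X, E]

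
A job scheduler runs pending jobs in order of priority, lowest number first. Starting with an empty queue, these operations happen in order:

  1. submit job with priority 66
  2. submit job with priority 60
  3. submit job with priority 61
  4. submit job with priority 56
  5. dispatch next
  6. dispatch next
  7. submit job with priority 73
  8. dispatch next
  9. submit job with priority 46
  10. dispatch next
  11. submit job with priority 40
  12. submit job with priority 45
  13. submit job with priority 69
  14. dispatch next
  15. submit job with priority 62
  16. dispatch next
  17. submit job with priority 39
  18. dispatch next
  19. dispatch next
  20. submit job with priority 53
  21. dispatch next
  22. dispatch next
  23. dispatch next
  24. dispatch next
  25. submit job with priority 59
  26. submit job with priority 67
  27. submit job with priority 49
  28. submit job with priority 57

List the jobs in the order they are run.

insert 66 → {66}
insert 60 → {60, 66}
insert 61 → {60, 61, 66}
insert 56 → {56, 60, 61, 66}
dispatch next → 56; now {60, 61, 66}
dispatch next → 60; now {61, 66}
insert 73 → {61, 66, 73}
dispatch next → 61; now {66, 73}
insert 46 → {46, 66, 73}
dispatch next → 46; now {66, 73}
insert 40 → {40, 66, 73}
insert 45 → {40, 45, 66, 73}
insert 69 → {40, 45, 66, 69, 73}
dispatch next → 40; now {45, 66, 69, 73}
insert 62 → {45, 62, 66, 69, 73}
dispatch next → 45; now {62, 66, 69, 73}
insert 39 → {39, 62, 66, 69, 73}
dispatch next → 39; now {62, 66, 69, 73}
dispatch next → 62; now {66, 69, 73}
insert 53 → {53, 66, 69, 73}
dispatch next → 53; now {66, 69, 73}
dispatch next → 66; now {69, 73}
dispatch next → 69; now {73}
dispatch next → 73; now {}
insert 59 → {59}
insert 67 → {59, 67}
insert 49 → {49, 59, 67}
insert 57 → {49, 57, 59, 67}

[56, 60, 61, 46, 40, 45, 39, 62, 53, 66, 69, 73]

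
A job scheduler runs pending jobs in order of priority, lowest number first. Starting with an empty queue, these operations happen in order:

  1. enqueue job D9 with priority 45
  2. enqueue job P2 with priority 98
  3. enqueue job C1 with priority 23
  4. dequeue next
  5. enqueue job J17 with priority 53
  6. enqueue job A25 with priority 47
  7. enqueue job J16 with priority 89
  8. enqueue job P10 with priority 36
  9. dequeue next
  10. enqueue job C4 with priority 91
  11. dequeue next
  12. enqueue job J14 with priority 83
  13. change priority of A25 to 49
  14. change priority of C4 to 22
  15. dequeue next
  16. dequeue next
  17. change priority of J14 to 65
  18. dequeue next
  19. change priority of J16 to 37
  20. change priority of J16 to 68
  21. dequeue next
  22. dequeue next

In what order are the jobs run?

C1 → P10 → D9 → C4 → A25 → J17 → J14 → J16

add D9 (priority 45) → {D9:45}
add P2 (priority 98) → {D9:45, P2:98}
add C1 (priority 23) → {C1:23, D9:45, P2:98}
dequeue next → C1; now {D9:45, P2:98}
add J17 (priority 53) → {D9:45, J17:53, P2:98}
add A25 (priority 47) → {D9:45, A25:47, J17:53, P2:98}
add J16 (priority 89) → {D9:45, A25:47, J17:53, J16:89, P2:98}
add P10 (priority 36) → {P10:36, D9:45, A25:47, J17:53, J16:89, P2:98}
dequeue next → P10; now {D9:45, A25:47, J17:53, J16:89, P2:98}
add C4 (priority 91) → {D9:45, A25:47, J17:53, J16:89, C4:91, P2:98}
dequeue next → D9; now {A25:47, J17:53, J16:89, C4:91, P2:98}
add J14 (priority 83) → {A25:47, J17:53, J14:83, J16:89, C4:91, P2:98}
update A25 to priority 49 → {A25:49, J17:53, J14:83, J16:89, C4:91, P2:98}
update C4 to priority 22 → {C4:22, A25:49, J17:53, J14:83, J16:89, P2:98}
dequeue next → C4; now {A25:49, J17:53, J14:83, J16:89, P2:98}
dequeue next → A25; now {J17:53, J14:83, J16:89, P2:98}
update J14 to priority 65 → {J17:53, J14:65, J16:89, P2:98}
dequeue next → J17; now {J14:65, J16:89, P2:98}
update J16 to priority 37 → {J16:37, J14:65, P2:98}
update J16 to priority 68 → {J14:65, J16:68, P2:98}
dequeue next → J14; now {J16:68, P2:98}
dequeue next → J16; now {P2:98}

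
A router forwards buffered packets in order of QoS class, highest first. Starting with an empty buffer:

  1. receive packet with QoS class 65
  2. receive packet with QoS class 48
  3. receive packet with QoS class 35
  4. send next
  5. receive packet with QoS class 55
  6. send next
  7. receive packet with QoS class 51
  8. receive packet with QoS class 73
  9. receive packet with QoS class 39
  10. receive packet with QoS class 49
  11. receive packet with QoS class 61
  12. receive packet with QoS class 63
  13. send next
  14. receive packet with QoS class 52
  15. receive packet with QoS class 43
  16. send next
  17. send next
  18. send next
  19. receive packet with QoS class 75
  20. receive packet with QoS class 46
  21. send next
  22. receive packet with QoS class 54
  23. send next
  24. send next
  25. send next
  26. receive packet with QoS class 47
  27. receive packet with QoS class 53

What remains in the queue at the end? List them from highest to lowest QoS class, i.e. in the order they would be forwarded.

53, 48, 47, 46, 43, 39, 35

insert 65 → {65}
insert 48 → {65, 48}
insert 35 → {65, 48, 35}
send next → 65; now {48, 35}
insert 55 → {55, 48, 35}
send next → 55; now {48, 35}
insert 51 → {51, 48, 35}
insert 73 → {73, 51, 48, 35}
insert 39 → {73, 51, 48, 39, 35}
insert 49 → {73, 51, 49, 48, 39, 35}
insert 61 → {73, 61, 51, 49, 48, 39, 35}
insert 63 → {73, 63, 61, 51, 49, 48, 39, 35}
send next → 73; now {63, 61, 51, 49, 48, 39, 35}
insert 52 → {63, 61, 52, 51, 49, 48, 39, 35}
insert 43 → {63, 61, 52, 51, 49, 48, 43, 39, 35}
send next → 63; now {61, 52, 51, 49, 48, 43, 39, 35}
send next → 61; now {52, 51, 49, 48, 43, 39, 35}
send next → 52; now {51, 49, 48, 43, 39, 35}
insert 75 → {75, 51, 49, 48, 43, 39, 35}
insert 46 → {75, 51, 49, 48, 46, 43, 39, 35}
send next → 75; now {51, 49, 48, 46, 43, 39, 35}
insert 54 → {54, 51, 49, 48, 46, 43, 39, 35}
send next → 54; now {51, 49, 48, 46, 43, 39, 35}
send next → 51; now {49, 48, 46, 43, 39, 35}
send next → 49; now {48, 46, 43, 39, 35}
insert 47 → {48, 47, 46, 43, 39, 35}
insert 53 → {53, 48, 47, 46, 43, 39, 35}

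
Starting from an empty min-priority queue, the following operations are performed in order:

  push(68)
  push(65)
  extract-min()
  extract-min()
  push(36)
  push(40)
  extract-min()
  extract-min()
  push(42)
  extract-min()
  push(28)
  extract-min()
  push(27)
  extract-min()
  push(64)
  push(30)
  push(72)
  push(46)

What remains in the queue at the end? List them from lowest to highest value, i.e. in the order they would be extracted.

[30, 46, 64, 72]

insert 68 → {68}
insert 65 → {65, 68}
extract-min → 65; now {68}
extract-min → 68; now {}
insert 36 → {36}
insert 40 → {36, 40}
extract-min → 36; now {40}
extract-min → 40; now {}
insert 42 → {42}
extract-min → 42; now {}
insert 28 → {28}
extract-min → 28; now {}
insert 27 → {27}
extract-min → 27; now {}
insert 64 → {64}
insert 30 → {30, 64}
insert 72 → {30, 64, 72}
insert 46 → {30, 46, 64, 72}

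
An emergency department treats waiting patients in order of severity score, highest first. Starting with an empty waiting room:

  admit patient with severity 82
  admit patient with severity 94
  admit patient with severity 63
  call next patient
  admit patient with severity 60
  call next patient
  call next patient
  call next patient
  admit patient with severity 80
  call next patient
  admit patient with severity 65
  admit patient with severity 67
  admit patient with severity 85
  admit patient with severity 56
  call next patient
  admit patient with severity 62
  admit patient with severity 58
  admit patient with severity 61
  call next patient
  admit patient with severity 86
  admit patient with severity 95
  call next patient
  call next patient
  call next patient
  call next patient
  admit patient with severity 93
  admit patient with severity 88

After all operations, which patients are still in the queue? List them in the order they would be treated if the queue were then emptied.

[93, 88, 61, 58, 56]

insert 82 → {82}
insert 94 → {94, 82}
insert 63 → {94, 82, 63}
call next patient → 94; now {82, 63}
insert 60 → {82, 63, 60}
call next patient → 82; now {63, 60}
call next patient → 63; now {60}
call next patient → 60; now {}
insert 80 → {80}
call next patient → 80; now {}
insert 65 → {65}
insert 67 → {67, 65}
insert 85 → {85, 67, 65}
insert 56 → {85, 67, 65, 56}
call next patient → 85; now {67, 65, 56}
insert 62 → {67, 65, 62, 56}
insert 58 → {67, 65, 62, 58, 56}
insert 61 → {67, 65, 62, 61, 58, 56}
call next patient → 67; now {65, 62, 61, 58, 56}
insert 86 → {86, 65, 62, 61, 58, 56}
insert 95 → {95, 86, 65, 62, 61, 58, 56}
call next patient → 95; now {86, 65, 62, 61, 58, 56}
call next patient → 86; now {65, 62, 61, 58, 56}
call next patient → 65; now {62, 61, 58, 56}
call next patient → 62; now {61, 58, 56}
insert 93 → {93, 61, 58, 56}
insert 88 → {93, 88, 61, 58, 56}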